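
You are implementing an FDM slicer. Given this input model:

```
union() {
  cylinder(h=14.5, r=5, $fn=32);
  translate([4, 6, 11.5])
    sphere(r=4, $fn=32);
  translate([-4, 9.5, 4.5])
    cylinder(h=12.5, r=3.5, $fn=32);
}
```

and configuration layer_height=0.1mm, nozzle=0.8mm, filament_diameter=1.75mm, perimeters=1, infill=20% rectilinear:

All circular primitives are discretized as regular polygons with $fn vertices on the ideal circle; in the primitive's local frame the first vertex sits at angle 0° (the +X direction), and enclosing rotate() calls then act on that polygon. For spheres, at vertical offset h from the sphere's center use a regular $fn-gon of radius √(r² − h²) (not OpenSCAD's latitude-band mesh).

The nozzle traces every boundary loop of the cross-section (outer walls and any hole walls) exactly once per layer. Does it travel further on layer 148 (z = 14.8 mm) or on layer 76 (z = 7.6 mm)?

layer 76 (z = 7.6 mm)

Layer 148 (z = 14.8): the cylinder is not intersected at this z (z outside [0, 14.5]); the r=4 sphere at (4, 6) contributes a regular 32-gon of circumradius √(4²−3.3²) = 2.261 (perimeter = 2·32·2.261·sin(180°/32) = 14.18 mm); the r=3.5 cylinder at (-4, 9.5) gives a regular 32-gon of circumradius 3.5 (constant along its height) (perimeter = 2·32·3.500·sin(180°/32) = 21.96 mm); Taking the union: the 2 present regions are separate (no shared area or edge), so areas and boundary lengths simply add and each stays a separate island — boundary = 36.14 mm. So its perimeter = 36.14 mm. Layer 76 (z = 7.6): the r=5 cylinder gives a regular 32-gon of circumradius 5 (constant along its height) (perimeter = 2·32·5.000·sin(180°/32) = 31.37 mm); the sphere at (4, 6): section is a regular 32-gon, circumradius = √(r²−h²) = √(4²−3.9²) = 0.889 (perimeter = 2·32·0.889·sin(180°/32) = 5.58 mm); the cylinder at (-4, 9.5): section is a regular 32-gon, circumradius r=3.5 (perimeter = 2·32·3.500·sin(180°/32) = 21.96 mm); Combining (union): the 3 present regions are separate (no shared area or edge), so areas and boundary lengths simply add and each stays a separate island — boundary = 58.90 mm. So its perimeter = 58.90 mm. Layer 76 is larger (58.90 vs 36.14 mm).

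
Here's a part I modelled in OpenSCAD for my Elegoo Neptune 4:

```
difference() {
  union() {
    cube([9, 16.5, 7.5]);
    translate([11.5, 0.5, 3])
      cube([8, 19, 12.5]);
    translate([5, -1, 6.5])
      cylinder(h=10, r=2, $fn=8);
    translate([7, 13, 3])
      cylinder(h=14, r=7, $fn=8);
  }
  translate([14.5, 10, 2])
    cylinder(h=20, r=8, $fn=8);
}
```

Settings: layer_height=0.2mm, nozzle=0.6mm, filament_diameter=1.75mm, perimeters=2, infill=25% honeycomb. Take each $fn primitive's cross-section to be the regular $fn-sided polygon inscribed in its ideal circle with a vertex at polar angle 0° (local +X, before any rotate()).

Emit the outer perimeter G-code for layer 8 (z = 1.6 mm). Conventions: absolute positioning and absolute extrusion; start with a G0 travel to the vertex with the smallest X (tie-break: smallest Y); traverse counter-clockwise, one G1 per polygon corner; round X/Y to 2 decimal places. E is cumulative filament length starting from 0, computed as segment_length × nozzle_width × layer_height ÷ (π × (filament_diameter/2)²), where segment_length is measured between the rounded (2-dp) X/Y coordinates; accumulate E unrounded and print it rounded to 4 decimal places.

G0 X0.00 Y0.00 Z1.60
G1 X9.00 Y0.00 E0.4490
G1 X9.00 Y16.50 E1.2722
G1 X0.00 Y16.50 E1.7212
G1 X0.00 Y0.00 E2.5444

At z = 1.6 mm: the cube is present — its section is the full 9×16.5 rectangle; the cube at (11.5, 0.5) is not intersected at this z (z outside [3, 15.5]); the cylinder at (5, -1) is absent (z outside [6.5, 16.5]); the cylinder at (7, 13) does not reach this height (z outside [3, 17]); Merging all regions: only the 9×16.5 cube is present, so the union is just that shape — 1 connected region; the cylinder at (14.5, 10) is absent (z outside [2, 22]); After the difference (first − rest): none of the subtracted shapes is present at this height, so the result so far is unchanged — 1 connected region. The outline is a single polygon with 4 vertices. Extrusion per mm of travel: 0.6 × 0.2 / (π × 0.875²) = 0.049890. Accumulating E over each segment gives final E = 2.5444.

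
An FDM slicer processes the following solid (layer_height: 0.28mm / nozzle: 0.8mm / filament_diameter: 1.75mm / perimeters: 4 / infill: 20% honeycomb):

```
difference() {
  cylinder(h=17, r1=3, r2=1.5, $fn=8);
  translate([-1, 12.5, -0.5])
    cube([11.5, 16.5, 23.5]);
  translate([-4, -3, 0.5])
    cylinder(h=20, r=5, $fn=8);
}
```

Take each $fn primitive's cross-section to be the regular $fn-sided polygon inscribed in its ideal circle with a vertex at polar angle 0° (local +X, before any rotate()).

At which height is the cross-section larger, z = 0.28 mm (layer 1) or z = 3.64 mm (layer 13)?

layer 1 (z = 0.28 mm)

Layer 1 (z = 0.28): the cone: at t=0.016 of its height the radius interpolates to r₁+(r₂−r₁)t = 2.975, giving a regular 8-gon of that circumradius (area = (8/2)·2.975²·sin(360°/8) = 25.04 mm²); the 11.5×16.5 cube at (-1, 12.5) contributes its full rectangle (area 189.75 mm²); the cylinder at (-4, -3) is absent (z outside [0.5, 20.5]); After the difference (first − rest): starting from the cone (25.04 mm²), the 11.5×16.5 cube at (-1, 12.5) misses the remaining region (no effect) — area = 25.04 mm². So its area = 25.04 mm². Layer 13 (z = 3.64): the cone contributes a regular 8-gon of circumradius 2.679 (interpolated between r1=3 and r2=1.5 at t=0.214) (area = (8/2)·2.679²·sin(360°/8) = 20.30 mm²); the 11.5×16.5 cube at (-1, 12.5) contributes its full rectangle (area 189.75 mm²); the cylinder at (-4, -3): section is a regular 8-gon, circumradius r=5 (area = (8/2)·5.000²·sin(360°/8) = 70.71 mm²); Subtracting the remaining from the first: starting from the cone (20.30 mm²), the 11.5×16.5 cube at (-1, 12.5) misses the remaining region (no effect); the r=5 cylinder at (-4, -3) partially overlaps it — only the 7.67 mm² overlap (of its 70.71 mm²) is removed, clipping the outline — area = 12.63 mm². So its area = 12.63 mm². Layer 1 is larger (25.04 vs 12.63 mm²).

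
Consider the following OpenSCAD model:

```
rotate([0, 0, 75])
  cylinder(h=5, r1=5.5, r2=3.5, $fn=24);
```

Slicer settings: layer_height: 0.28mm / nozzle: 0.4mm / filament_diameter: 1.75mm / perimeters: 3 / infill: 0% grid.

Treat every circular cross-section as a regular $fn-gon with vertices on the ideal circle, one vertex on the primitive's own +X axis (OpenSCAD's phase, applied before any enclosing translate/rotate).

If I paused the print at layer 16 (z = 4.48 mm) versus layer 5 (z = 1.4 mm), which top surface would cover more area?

layer 5 (z = 1.4 mm)

Layer 16 (z = 4.48): the cone contributes a regular 24-gon of circumradius 3.708 (interpolated between r1=5.5 and r2=3.5 at t=0.896) (area = (24/2)·3.708²·sin(360°/24) = 42.70 mm²); (rotated 75° about Z; rotation is an isometry so areas/perimeters/island counts are preserved). So its area = 42.70 mm². Layer 5 (z = 1.4): the cone contributes a regular 24-gon of circumradius 4.940 (interpolated between r1=5.5 and r2=3.5 at t=0.280) (area = (24/2)·4.940²·sin(360°/24) = 75.79 mm²); (whole slice rotated 75° about Z — lengths, areas and connectivity unchanged). So its area = 75.79 mm². Layer 5 is larger (75.79 vs 42.70 mm²).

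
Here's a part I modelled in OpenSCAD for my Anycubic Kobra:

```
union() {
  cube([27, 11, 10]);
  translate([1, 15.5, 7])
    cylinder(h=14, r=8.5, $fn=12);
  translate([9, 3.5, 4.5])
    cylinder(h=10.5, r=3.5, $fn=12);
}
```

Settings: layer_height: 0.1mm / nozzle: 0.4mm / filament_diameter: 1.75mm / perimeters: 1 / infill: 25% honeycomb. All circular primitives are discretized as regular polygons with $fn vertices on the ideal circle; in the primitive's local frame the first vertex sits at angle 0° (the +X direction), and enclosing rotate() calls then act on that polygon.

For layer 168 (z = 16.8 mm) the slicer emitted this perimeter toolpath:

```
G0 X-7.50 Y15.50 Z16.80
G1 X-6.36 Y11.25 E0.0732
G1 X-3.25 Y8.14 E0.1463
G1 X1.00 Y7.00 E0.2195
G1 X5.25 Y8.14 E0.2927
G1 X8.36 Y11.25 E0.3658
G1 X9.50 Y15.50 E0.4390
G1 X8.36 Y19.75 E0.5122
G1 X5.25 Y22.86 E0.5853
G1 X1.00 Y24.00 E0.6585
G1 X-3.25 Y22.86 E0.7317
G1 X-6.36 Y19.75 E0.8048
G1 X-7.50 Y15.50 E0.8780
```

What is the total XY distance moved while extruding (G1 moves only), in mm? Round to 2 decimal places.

52.79 mm

Sum the Euclidean lengths of each G1 segment: total = 52.79 mm.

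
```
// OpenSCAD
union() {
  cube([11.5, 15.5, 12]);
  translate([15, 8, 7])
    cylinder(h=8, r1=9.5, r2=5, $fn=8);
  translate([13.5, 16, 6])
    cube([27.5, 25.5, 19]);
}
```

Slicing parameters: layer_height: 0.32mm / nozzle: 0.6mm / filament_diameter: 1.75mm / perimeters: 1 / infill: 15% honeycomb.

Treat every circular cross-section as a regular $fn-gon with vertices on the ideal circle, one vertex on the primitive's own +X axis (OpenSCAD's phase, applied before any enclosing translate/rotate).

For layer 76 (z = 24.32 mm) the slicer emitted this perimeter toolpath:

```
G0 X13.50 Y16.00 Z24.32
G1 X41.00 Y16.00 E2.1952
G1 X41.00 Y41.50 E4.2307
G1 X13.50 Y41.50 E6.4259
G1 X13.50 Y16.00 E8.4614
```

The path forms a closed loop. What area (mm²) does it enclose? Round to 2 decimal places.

Apply the shoelace formula to the sequence of (X, Y) vertices; enclosed area = 701.25 mm².

701.25 mm²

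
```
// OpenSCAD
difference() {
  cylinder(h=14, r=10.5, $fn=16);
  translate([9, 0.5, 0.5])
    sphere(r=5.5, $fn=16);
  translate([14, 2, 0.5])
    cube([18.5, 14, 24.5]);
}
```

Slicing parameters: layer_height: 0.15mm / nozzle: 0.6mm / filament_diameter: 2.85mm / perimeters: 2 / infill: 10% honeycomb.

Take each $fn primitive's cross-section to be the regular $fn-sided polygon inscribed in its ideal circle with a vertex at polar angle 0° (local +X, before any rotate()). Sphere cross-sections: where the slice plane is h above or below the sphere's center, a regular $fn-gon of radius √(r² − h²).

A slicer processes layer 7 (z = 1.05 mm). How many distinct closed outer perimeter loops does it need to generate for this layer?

1

At z = 1.05 mm: the r=10.5 cylinder gives a regular 16-gon of circumradius 10.5 (constant along its height); the r=5.5 sphere at (9, 0.5) slices to a regular 16-gon of circumradius 5.472 (√(r²−h²) with h=0.55 from center); the cube at (14, 2) (footprint 18.5×14) is included at this height; Taking the first minus the rest: starting from the r=10.5 cylinder, the r=5.5 sphere at (9, 0.5) partially overlaps it — only the 55.17 mm² overlap (of its 91.68 mm²) is removed, clipping the outline; the 18.5×14 cube at (14, 2) misses the remaining region (no effect) — 1 connected region. The result has 1 disconnected region.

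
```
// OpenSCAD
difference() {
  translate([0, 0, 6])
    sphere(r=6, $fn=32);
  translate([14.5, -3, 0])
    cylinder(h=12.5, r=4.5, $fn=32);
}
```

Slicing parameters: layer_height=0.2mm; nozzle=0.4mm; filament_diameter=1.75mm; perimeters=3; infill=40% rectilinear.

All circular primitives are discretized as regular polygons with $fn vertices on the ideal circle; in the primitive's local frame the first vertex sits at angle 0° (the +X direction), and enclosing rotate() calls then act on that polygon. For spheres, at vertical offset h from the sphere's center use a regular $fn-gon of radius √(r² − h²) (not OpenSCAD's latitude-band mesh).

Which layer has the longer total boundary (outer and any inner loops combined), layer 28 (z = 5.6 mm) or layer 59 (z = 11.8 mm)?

Layer 28 (z = 5.6): the sphere: section is a regular 32-gon, circumradius = √(r²−h²) = √(6²−0.4²) = 5.987 (perimeter = 2·32·5.987·sin(180°/32) = 37.55 mm); the cylinder at (14.5, -3): section is a regular 32-gon, circumradius r=4.5 (perimeter = 2·32·4.500·sin(180°/32) = 28.23 mm); After the difference (first − rest): starting from the r=6 sphere, the r=4.5 cylinder at (14.5, -3) misses the remaining region (no effect) — boundary = 37.55 mm. So its perimeter = 37.55 mm. Layer 59 (z = 11.8): the sphere: section is a regular 32-gon, circumradius = √(r²−h²) = √(6²−5.8²) = 1.536 (perimeter = 2·32·1.536·sin(180°/32) = 9.64 mm); the cylinder at (14.5, -3): section is a regular 32-gon, circumradius r=4.5 (perimeter = 2·32·4.500·sin(180°/32) = 28.23 mm); Taking the first minus the rest: starting from the r=6 sphere, the r=4.5 cylinder at (14.5, -3) misses the remaining region (no effect) — boundary = 9.64 mm. So its perimeter = 9.64 mm. Layer 28 is larger (37.55 vs 9.64 mm).

layer 28 (z = 5.6 mm)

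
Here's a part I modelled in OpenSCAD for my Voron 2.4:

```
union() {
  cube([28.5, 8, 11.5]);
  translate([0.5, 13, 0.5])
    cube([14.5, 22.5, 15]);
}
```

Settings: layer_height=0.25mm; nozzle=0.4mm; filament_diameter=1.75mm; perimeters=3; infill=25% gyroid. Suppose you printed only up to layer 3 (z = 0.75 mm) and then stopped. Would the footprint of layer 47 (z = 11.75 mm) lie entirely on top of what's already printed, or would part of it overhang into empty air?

Compare the two slices. At z = 0.75: the 28.5×8 cube contributes its full rectangle (area 228.00 mm²); the cube at (0.5, 13) is present — its section is the full 14.5×22.5 rectangle (area 326.25 mm²); Merging all regions: the 2 present regions are separate (no shared area or edge), so areas and boundary lengths simply add and each stays a separate island — area = 554.25 mm². At z = 11.75: the cube is absent (z outside [0, 11.5]); the cube at (0.5, 13) is present — its section is the full 14.5×22.5 rectangle (area 326.25 mm²); Taking the union: only the 14.5×22.5 cube at (0.5, 13) is present, so the union is just that shape — area = 326.25 mm². Checking containment: the cross-section at z = 11.75 is a subset of the cross-section at z = 0.75.

entirely on top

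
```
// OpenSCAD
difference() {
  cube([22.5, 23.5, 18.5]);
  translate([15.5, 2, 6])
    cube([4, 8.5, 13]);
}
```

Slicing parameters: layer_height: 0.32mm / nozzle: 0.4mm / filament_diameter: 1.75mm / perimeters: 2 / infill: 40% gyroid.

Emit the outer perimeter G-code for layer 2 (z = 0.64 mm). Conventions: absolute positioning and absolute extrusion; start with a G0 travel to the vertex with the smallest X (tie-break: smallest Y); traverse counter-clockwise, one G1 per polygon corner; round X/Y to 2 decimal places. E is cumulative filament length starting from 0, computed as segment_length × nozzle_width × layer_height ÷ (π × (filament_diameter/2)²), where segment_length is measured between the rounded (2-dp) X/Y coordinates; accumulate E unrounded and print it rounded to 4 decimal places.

G0 X0.00 Y0.00 Z0.64
G1 X22.50 Y0.00 E1.1974
G1 X22.50 Y23.50 E2.4479
G1 X0.00 Y23.50 E3.6453
G1 X0.00 Y0.00 E4.8959

At z = 0.64 mm: the 22.5×23.5 cube contributes its full rectangle; the cube at (15.5, 2) does not reach this height (z outside [6, 19]); After the difference (first − rest): none of the subtracted shapes is present at this height, so the 22.5×23.5 cube is unchanged — 1 connected region. The outline is a single polygon with 4 vertices. Extrusion per mm of travel: 0.4 × 0.32 / (π × 0.875²) = 0.053216. Accumulating E over each segment gives final E = 4.8959.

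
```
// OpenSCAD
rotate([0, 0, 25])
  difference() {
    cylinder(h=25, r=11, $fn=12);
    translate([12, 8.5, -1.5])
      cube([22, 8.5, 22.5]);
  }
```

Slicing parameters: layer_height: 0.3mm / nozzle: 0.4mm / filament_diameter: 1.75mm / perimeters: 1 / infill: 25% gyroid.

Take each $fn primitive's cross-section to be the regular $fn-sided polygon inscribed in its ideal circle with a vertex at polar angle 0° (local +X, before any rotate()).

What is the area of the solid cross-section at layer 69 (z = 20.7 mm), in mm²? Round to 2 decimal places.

At z = 20.7 mm: the r=11 cylinder contributes a regular 12-gon of circumradius 11 (area = (12/2)·11.000²·sin(360°/12) = 363.00 mm²); the 22×8.5 cube at (12, 8.5) contributes its full rectangle (area 187.00 mm²); After the difference (first − rest): starting from the r=11 cylinder (363.00 mm²), the 22×8.5 cube at (12, 8.5) misses the remaining region (no effect) — area = 363.00 mm²; (whole slice rotated 25° about Z — lengths, areas and connectivity unchanged). Overall, the cross-section is a single solid region. Net area = 363.00 mm².

363.00 mm²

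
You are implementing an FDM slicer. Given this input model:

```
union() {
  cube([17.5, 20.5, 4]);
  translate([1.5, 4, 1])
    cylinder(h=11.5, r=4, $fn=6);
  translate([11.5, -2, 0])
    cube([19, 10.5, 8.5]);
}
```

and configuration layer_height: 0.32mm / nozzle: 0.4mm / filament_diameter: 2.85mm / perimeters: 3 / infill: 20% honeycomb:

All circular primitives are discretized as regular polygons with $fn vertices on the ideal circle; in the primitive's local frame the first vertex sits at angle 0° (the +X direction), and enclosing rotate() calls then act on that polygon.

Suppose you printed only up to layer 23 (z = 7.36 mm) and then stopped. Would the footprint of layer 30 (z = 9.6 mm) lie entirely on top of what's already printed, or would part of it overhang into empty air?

Compare the two slices. At z = 7.36: the cube is not intersected at this z (z outside [0, 4]); the r=4 cylinder at (1.5, 4) contributes a regular 6-gon of circumradius 4 (area = (6/2)·4.000²·sin(360°/6) = 41.57 mm²); the cube at (11.5, -2) is present — its section is the full 19×10.5 rectangle (area 199.50 mm²); Combining (union): the 2 present regions are separate (no shared area or edge), so areas and boundary lengths simply add and each stays a separate island — area = 241.07 mm². At z = 9.6: the cube is absent (z outside [0, 4]); the r=4 cylinder at (1.5, 4) contributes a regular 6-gon of circumradius 4 (area = (6/2)·4.000²·sin(360°/6) = 41.57 mm²); the cube at (11.5, -2) does not reach this height (z outside [0, 8.5]); Taking the union: only the r=4 cylinder at (1.5, 4) is present, so the union is just that shape — area = 41.57 mm². Checking containment: the cross-section at z = 9.6 is a subset of the cross-section at z = 7.36.

entirely on top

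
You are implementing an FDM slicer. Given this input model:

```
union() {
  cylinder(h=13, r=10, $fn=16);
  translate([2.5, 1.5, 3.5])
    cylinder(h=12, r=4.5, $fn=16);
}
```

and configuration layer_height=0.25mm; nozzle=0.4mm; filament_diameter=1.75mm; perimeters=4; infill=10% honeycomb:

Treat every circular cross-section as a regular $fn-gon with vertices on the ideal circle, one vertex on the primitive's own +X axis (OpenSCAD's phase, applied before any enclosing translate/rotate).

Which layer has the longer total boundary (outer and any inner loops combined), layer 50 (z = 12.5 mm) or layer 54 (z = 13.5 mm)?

Layer 50 (z = 12.5): the r=10 cylinder gives a regular 16-gon of circumradius 10 (constant along its height) (perimeter = 2·16·10.000·sin(180°/16) = 62.43 mm); the cylinder at (2.5, 1.5): section is a regular 16-gon, circumradius r=4.5 (perimeter = 2·16·4.500·sin(180°/16) = 28.09 mm); Taking the union: the r=4.5 cylinder at (2.5, 1.5) lies entirely inside the r=10 cylinder, so the union is just the r=10 cylinder — boundary = 62.43 mm. So its perimeter = 62.43 mm. Layer 54 (z = 13.5): the cylinder is absent (z outside [0, 13]); the cylinder at (2.5, 1.5): section is a regular 16-gon, circumradius r=4.5 (perimeter = 2·16·4.500·sin(180°/16) = 28.09 mm); Taking the union: only the r=4.5 cylinder at (2.5, 1.5) is present, so the union is just that shape — boundary = 28.09 mm. So its perimeter = 28.09 mm. Layer 50 is larger (62.43 vs 28.09 mm).

layer 50 (z = 12.5 mm)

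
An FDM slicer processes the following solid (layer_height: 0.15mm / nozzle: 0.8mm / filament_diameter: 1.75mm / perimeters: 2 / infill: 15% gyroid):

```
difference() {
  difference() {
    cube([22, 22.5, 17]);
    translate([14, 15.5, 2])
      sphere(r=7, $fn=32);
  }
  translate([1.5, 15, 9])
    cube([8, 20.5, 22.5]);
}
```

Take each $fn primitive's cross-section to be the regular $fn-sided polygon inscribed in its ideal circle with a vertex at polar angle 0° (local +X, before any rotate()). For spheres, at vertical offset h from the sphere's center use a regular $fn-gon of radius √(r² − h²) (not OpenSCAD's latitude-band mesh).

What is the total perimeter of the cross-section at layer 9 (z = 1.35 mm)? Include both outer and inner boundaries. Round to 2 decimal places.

132.72 mm

At z = 1.35 mm: the cube (footprint 22×22.5) is included at this height (perimeter 89.00 mm); the r=7 sphere at (14, 15.5) slices to a regular 32-gon of circumradius 6.970 (√(r²−h²) with h=0.65 from center) (perimeter = 2·32·6.970·sin(180°/32) = 43.72 mm); Subtracting the remaining from the first: starting from the 22×22.5 cube, the r=7 sphere at (14, 15.5) lies wholly inside it (removes its full 151.63 mm² and its 43.72 mm outline becomes a hole wall) — boundary (outer + 1 inner loop) = 132.72 mm; the cube at (1.5, 15) is absent (z outside [9, 31.5]); Taking the first minus the rest: none of the subtracted shapes is present at this height, so that combined region is unchanged — boundary (outer + 1 inner loop) = 132.72 mm. Overall, the cross-section is one region with 1 hole. Total boundary length (outer + inner) = 132.72 mm.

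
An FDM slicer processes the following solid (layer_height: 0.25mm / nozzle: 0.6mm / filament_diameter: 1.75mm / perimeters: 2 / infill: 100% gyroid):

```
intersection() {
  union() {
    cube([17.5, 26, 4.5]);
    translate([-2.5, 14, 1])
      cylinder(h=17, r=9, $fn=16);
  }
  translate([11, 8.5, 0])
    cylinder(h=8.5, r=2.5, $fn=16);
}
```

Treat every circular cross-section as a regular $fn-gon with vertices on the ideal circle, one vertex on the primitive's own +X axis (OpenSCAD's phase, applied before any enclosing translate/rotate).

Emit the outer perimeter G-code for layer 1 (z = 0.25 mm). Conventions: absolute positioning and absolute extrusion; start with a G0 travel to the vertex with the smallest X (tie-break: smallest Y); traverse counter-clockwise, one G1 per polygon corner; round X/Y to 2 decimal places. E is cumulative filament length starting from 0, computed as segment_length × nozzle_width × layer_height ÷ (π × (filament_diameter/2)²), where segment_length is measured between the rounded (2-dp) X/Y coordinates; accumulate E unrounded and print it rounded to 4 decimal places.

G0 X8.50 Y8.50 Z0.25
G1 X8.69 Y7.54 E0.0610
G1 X9.23 Y6.73 E0.1217
G1 X10.04 Y6.19 E0.1824
G1 X11.00 Y6.00 E0.2435
G1 X11.96 Y6.19 E0.3045
G1 X12.77 Y6.73 E0.3652
G1 X13.31 Y7.54 E0.4259
G1 X13.50 Y8.50 E0.4870
G1 X13.31 Y9.46 E0.5480
G1 X12.77 Y10.27 E0.6087
G1 X11.96 Y10.81 E0.6694
G1 X11.00 Y11.00 E0.7304
G1 X10.04 Y10.81 E0.7915
G1 X9.23 Y10.27 E0.8522
G1 X8.69 Y9.46 E0.9129
G1 X8.50 Y8.50 E0.9739

At z = 0.25 mm: the cube (footprint 17.5×26) is included at this height; the cylinder at (-2.5, 14) does not reach this height (z outside [1, 18]); Combining (union): only the 17.5×26 cube is present, so the union is just that shape — 1 connected region; the r=2.5 cylinder at (11, 8.5) contributes a regular 16-gon of circumradius 2.5; Keeping only the common overlap: the r=2.5 cylinder at (11, 8.5) lies inside the result so far, so the common part is the r=2.5 cylinder at (11, 8.5) itself — 1 connected region. The outline is a single polygon with 16 vertices. Extrusion per mm of travel: 0.6 × 0.25 / (π × 0.875²) = 0.062363. Accumulating E over each segment gives final E = 0.9739.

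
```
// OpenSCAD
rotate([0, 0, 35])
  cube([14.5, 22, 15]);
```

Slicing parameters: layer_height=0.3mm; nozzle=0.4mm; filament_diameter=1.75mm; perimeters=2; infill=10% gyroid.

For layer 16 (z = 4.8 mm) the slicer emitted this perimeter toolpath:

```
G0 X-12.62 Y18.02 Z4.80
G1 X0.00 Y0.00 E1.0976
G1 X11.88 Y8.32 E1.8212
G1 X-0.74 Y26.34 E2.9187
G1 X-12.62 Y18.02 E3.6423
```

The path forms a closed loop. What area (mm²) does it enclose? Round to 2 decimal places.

319.08 mm²

Apply the shoelace formula to the sequence of (X, Y) vertices; enclosed area = 319.08 mm².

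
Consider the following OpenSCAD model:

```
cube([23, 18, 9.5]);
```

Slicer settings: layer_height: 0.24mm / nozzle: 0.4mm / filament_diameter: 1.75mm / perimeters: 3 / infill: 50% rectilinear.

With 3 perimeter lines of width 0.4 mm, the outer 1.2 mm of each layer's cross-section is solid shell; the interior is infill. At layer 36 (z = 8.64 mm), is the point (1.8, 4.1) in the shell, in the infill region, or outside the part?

At z = 8.64 mm: the cube is present — its section is the full 23×18 rectangle. Overall, the cross-section is a single solid region. The nearest boundary edge runs (0.00, 18.00)→(0.00, 0.00); distance from the point to it = 1.80 mm. The point is inside the cross-section and 1.80 mm from the nearest boundary — more than the 1.2 mm shell width (3 × 0.4), so it's in the infill interior.

infill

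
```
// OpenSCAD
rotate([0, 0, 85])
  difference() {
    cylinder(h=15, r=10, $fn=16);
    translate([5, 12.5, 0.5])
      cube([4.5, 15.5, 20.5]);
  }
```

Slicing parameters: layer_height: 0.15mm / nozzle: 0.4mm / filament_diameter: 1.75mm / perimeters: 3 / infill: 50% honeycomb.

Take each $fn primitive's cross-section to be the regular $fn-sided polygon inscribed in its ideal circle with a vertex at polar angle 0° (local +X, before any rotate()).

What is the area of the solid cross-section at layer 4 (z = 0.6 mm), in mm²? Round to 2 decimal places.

306.15 mm²

At z = 0.6 mm: the r=10 cylinder contributes a regular 16-gon of circumradius 10 (area = (16/2)·10.000²·sin(360°/16) = 306.15 mm²); the cube at (5, 12.5) (footprint 4.5×15.5) is included at this height (area 69.75 mm²); Taking the first minus the rest: starting from the r=10 cylinder (306.15 mm²), the 4.5×15.5 cube at (5, 12.5) misses the remaining region (no effect) — area = 306.15 mm²; (rotated 85° about Z; rotation is an isometry so areas/perimeters/island counts are preserved). Overall, the cross-section is a single solid region. Net area = 306.15 mm².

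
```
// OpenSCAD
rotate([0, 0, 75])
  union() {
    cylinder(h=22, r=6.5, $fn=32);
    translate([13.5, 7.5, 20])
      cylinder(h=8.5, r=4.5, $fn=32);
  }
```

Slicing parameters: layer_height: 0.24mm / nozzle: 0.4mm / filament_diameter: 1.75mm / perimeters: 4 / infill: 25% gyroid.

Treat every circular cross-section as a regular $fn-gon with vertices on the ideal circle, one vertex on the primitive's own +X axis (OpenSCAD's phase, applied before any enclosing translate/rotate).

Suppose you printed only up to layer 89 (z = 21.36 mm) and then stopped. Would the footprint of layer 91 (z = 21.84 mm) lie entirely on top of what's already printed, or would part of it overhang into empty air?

entirely on top

Compare the two slices. At z = 21.36: the cylinder: section is a regular 32-gon, circumradius r=6.5 (area = (32/2)·6.500²·sin(360°/32) = 131.88 mm²); the cylinder at (13.5, 7.5): section is a regular 32-gon, circumradius r=4.5 (area = (32/2)·4.500²·sin(360°/32) = 63.21 mm²); Merging all regions: the 2 present regions are separate (no shared area or edge), so areas and boundary lengths simply add and each stays a separate island — area = 195.09 mm²; (rotated 75° about Z; rotation is an isometry so areas/perimeters/island counts are preserved). At z = 21.84: the r=6.5 cylinder gives a regular 32-gon of circumradius 6.5 (constant along its height) (area = (32/2)·6.500²·sin(360°/32) = 131.88 mm²); the r=4.5 cylinder at (13.5, 7.5) contributes a regular 32-gon of circumradius 4.5 (area = (32/2)·4.500²·sin(360°/32) = 63.21 mm²); Taking the union: the 2 present regions are separate (no shared area or edge), so areas and boundary lengths simply add and each stays a separate island — area = 195.09 mm²; (whole slice rotated 75° about Z — lengths, areas and connectivity unchanged). Checking containment: the cross-section at z = 21.84 is a subset of the cross-section at z = 21.36.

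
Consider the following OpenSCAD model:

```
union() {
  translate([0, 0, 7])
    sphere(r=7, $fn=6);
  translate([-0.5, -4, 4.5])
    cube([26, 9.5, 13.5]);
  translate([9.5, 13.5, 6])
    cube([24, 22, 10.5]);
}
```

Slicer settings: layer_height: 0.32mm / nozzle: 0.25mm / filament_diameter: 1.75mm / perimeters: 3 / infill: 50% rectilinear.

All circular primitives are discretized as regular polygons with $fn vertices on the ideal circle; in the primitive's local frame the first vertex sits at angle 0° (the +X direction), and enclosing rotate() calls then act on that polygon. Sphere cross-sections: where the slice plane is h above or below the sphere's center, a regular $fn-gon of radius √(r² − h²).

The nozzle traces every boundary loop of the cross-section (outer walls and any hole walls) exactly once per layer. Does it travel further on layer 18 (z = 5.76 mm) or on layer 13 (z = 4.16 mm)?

layer 18 (z = 5.76 mm)

Layer 18 (z = 5.76): the r=7 sphere contributes a regular 6-gon of circumradius √(7²−1.24²) = 6.889 (perimeter = 2·6·6.889·sin(180°/6) = 41.34 mm); the cube at (-0.5, -4) (footprint 26×9.5) is included at this height (perimeter 71.00 mm); the cube at (9.5, 13.5) is not intersected at this z (z outside [6, 16.5]); Merging all regions: the regions partially overlap (shared area 56.85 mm²), so the edge portions inside another operand are dropped and the merged outline is re-measured after clipping — boundary = 82.57 mm. So its perimeter = 82.57 mm. Layer 13 (z = 4.16): the sphere: section is a regular 6-gon, circumradius = √(r²−h²) = √(7²−2.84²) = 6.398 (perimeter = 2·6·6.398·sin(180°/6) = 38.39 mm); the cube at (-0.5, -4) does not reach this height (z outside [4.5, 18]); the cube at (9.5, 13.5) is absent (z outside [6, 16.5]); Merging all regions: only the r=7 sphere is present, so the union is just that shape — boundary = 38.39 mm. So its perimeter = 38.39 mm. Layer 18 is larger (82.57 vs 38.39 mm).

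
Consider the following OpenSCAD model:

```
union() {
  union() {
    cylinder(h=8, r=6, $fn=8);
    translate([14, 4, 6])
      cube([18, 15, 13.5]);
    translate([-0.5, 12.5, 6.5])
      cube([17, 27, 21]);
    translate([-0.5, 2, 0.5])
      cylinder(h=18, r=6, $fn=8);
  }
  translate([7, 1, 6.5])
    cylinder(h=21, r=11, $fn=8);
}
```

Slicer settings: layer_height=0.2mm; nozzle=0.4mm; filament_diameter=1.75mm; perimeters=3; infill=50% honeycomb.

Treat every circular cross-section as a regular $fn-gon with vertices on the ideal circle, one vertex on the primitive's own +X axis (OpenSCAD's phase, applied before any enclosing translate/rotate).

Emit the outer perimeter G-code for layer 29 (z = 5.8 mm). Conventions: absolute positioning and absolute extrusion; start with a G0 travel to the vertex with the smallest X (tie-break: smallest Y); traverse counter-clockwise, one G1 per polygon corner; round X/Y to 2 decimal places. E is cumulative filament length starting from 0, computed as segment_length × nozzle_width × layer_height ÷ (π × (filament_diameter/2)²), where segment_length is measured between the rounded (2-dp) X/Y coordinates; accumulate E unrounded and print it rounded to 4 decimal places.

At z = 5.8 mm: the cylinder: section is a regular 8-gon, circumradius r=6; the cube at (14, 4) is absent (z outside [6, 19.5]); the cube at (-0.5, 12.5) is absent (z outside [6.5, 27.5]); the r=6 cylinder at (-0.5, 2) contributes a regular 8-gon of circumradius 6; Merging all regions: the regions partially overlap (shared area 78.35 mm²), so overlapping operands fuse into one piece — 1 connected region; the cylinder at (7, 1) does not reach this height (z outside [6.5, 27.5]); Combining (union): only that combined region is present, so the union is just that shape — 1 connected region. The outline is a single polygon with 12 vertices. Extrusion per mm of travel: 0.4 × 0.2 / (π × 0.875²) = 0.033260. Accumulating E over each segment gives final E = 1.3653.

G0 X-6.50 Y2.00 Z5.80
G1 X-5.84 Y0.40 E0.0576
G1 X-6.00 Y0.00 E0.0719
G1 X-4.24 Y-4.24 E0.2246
G1 X0.00 Y-6.00 E0.3773
G1 X4.24 Y-4.24 E0.5300
G1 X6.00 Y0.00 E0.6827
G1 X5.34 Y1.60 E0.7402
G1 X5.50 Y2.00 E0.7545
G1 X3.74 Y6.24 E0.9072
G1 X-0.50 Y8.00 E1.0599
G1 X-4.74 Y6.24 E1.2126
G1 X-6.50 Y2.00 E1.3653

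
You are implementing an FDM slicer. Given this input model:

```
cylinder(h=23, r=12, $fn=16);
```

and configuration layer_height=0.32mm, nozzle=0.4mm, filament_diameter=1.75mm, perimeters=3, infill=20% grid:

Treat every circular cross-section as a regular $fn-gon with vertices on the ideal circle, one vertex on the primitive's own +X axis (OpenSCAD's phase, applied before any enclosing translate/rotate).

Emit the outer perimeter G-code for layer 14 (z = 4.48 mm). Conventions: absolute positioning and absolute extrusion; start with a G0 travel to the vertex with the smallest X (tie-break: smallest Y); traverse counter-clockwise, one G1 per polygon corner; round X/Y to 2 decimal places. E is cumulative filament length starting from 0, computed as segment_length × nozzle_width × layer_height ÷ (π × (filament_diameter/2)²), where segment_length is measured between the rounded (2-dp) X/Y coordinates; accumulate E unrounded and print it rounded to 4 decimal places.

At z = 4.48 mm: the r=12 cylinder contributes a regular 16-gon of circumradius 12. The outline is a single polygon with 16 vertices. Extrusion per mm of travel: 0.4 × 0.32 / (π × 0.875²) = 0.053216. Accumulating E over each segment gives final E = 3.9876.

G0 X-12.00 Y0.00 Z4.48
G1 X-11.09 Y-4.59 E0.2490
G1 X-8.49 Y-8.49 E0.4985
G1 X-4.59 Y-11.09 E0.7479
G1 X0.00 Y-12.00 E0.9969
G1 X4.59 Y-11.09 E1.2459
G1 X8.49 Y-8.49 E1.4954
G1 X11.09 Y-4.59 E1.7448
G1 X12.00 Y0.00 E1.9938
G1 X11.09 Y4.59 E2.2428
G1 X8.49 Y8.49 E2.4923
G1 X4.59 Y11.09 E2.7417
G1 X0.00 Y12.00 E2.9907
G1 X-4.59 Y11.09 E3.2397
G1 X-8.49 Y8.49 E3.4892
G1 X-11.09 Y4.59 E3.7386
G1 X-12.00 Y0.00 E3.9876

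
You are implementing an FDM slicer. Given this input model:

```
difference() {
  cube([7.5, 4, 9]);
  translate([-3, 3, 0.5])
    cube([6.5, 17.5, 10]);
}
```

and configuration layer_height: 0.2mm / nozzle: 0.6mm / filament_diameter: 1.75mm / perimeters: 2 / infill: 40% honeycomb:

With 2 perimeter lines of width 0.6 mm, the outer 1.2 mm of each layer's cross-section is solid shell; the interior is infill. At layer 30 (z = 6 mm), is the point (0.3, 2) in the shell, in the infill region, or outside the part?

At z = 6 mm: the cube (footprint 7.5×4) is included at this height; the 6.5×17.5 cube at (-3, 3) contributes its full rectangle; Taking the first minus the rest: starting from the 7.5×4 cube, the 6.5×17.5 cube at (-3, 3) partially overlaps it — only the 3.50 mm² overlap (of its 113.75 mm²) is removed, clipping the outline — 1 connected region. Overall, the cross-section is a single solid region. The nearest boundary edge runs (0.00, 0.00)→(0.00, 3.00); distance from the point to it = 0.30 mm. The point is inside the cross-section, 0.30 mm from the nearest boundary — within the 1.2 mm shell band (2 × 0.6).

shell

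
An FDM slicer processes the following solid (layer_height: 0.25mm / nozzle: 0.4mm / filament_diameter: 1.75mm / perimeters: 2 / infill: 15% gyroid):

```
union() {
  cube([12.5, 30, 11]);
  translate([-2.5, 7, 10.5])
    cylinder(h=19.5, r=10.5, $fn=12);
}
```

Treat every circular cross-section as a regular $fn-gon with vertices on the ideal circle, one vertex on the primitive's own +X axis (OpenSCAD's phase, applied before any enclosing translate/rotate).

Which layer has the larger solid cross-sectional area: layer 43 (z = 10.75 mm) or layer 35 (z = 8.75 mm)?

Layer 43 (z = 10.75): the cube (footprint 12.5×30) is included at this height (area 375.00 mm²); the r=10.5 cylinder at (-2.5, 7) contributes a regular 12-gon of circumradius 10.5 (area = (12/2)·10.500²·sin(360°/12) = 330.75 mm²); Taking the union: the regions partially overlap — summed areas 705.75 mm² minus the doubly-counted overlap 105.59 mm² gives 600.16 mm² — area = 600.16 mm². So its area = 600.16 mm². Layer 35 (z = 8.75): the cube (footprint 12.5×30) is included at this height (area 375.00 mm²); the cylinder at (-2.5, 7) is not intersected at this z (z outside [10.5, 30]); Combining (union): only the 12.5×30 cube is present, so the union is just that shape — area = 375.00 mm². So its area = 375.00 mm². Layer 43 is larger (600.16 vs 375.00 mm²).

layer 43 (z = 10.75 mm)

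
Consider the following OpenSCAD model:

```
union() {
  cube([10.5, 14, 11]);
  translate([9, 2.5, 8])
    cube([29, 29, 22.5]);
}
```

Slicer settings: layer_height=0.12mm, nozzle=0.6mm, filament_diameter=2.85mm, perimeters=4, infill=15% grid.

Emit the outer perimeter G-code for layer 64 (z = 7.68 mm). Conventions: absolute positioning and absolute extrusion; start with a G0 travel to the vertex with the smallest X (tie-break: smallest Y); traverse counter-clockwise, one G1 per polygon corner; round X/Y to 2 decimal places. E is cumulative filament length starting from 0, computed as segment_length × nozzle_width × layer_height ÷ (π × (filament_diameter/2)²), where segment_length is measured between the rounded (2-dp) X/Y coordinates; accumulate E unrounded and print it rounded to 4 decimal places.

At z = 7.68 mm: the cube (footprint 10.5×14) is included at this height; the cube at (9, 2.5) does not reach this height (z outside [8, 30.5]); Combining (union): only the 10.5×14 cube is present, so the union is just that shape — 1 connected region. The outline is a single polygon with 4 vertices. Extrusion per mm of travel: 0.6 × 0.12 / (π × 1.425²) = 0.011286. Accumulating E over each segment gives final E = 0.5530.

G0 X0.00 Y0.00 Z7.68
G1 X10.50 Y0.00 E0.1185
G1 X10.50 Y14.00 E0.2765
G1 X0.00 Y14.00 E0.3950
G1 X0.00 Y0.00 E0.5530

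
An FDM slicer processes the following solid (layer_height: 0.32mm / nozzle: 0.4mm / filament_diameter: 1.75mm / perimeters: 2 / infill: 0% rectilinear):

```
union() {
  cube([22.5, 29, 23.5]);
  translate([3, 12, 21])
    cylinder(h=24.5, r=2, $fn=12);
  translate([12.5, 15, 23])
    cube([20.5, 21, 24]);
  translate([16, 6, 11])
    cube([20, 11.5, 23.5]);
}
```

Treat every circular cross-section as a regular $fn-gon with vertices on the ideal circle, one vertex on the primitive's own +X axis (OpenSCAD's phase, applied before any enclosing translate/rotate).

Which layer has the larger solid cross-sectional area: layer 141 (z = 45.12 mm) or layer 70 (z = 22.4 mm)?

Layer 141 (z = 45.12): the cube is not intersected at this z (z outside [0, 23.5]); the cylinder at (3, 12): section is a regular 12-gon, circumradius r=2 (area = (12/2)·2.000²·sin(360°/12) = 12.00 mm²); the 20.5×21 cube at (12.5, 15) contributes its full rectangle (area 430.50 mm²); the cube at (16, 6) is not intersected at this z (z outside [11, 34.5]); Combining (union): the 2 present regions are separate (no shared area or edge), so areas and boundary lengths simply add and each stays a separate island — area = 442.50 mm². So its area = 442.50 mm². Layer 70 (z = 22.4): the cube is present — its section is the full 22.5×29 rectangle (area 652.50 mm²); the cylinder at (3, 12): section is a regular 12-gon, circumradius r=2 (area = (12/2)·2.000²·sin(360°/12) = 12.00 mm²); the cube at (12.5, 15) is not intersected at this z (z outside [23, 47]); the 20×11.5 cube at (16, 6) contributes its full rectangle (area 230.00 mm²); Merging all regions: the regions partially overlap — summed areas 894.50 mm² minus the doubly-counted overlap 86.75 mm² gives 807.75 mm² — area = 807.75 mm². So its area = 807.75 mm². Layer 70 is larger (807.75 vs 442.50 mm²).

layer 70 (z = 22.4 mm)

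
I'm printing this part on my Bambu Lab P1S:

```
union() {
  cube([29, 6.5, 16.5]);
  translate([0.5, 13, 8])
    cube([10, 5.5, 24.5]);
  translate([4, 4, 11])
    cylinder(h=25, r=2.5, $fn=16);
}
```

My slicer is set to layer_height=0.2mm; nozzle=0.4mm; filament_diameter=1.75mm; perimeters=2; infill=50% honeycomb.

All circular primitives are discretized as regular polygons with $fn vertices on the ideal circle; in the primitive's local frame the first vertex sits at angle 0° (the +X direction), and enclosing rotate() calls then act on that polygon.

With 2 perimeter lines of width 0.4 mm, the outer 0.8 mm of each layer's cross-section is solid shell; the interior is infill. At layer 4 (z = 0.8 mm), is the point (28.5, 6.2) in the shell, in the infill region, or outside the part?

At z = 0.8 mm: the cube (footprint 29×6.5) is included at this height; the cube at (0.5, 13) is not intersected at this z (z outside [8, 32.5]); the cylinder at (4, 4) is absent (z outside [11, 36]); Merging all regions: only the 29×6.5 cube is present, so the union is just that shape — 1 connected region. Overall, the cross-section is a single solid region. The nearest boundary edge runs (29.00, 6.50)→(0.00, 6.50); distance from the point to it = 0.30 mm. The point is inside the cross-section, 0.30 mm from the nearest boundary — within the 0.8 mm shell band (2 × 0.4).

shell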